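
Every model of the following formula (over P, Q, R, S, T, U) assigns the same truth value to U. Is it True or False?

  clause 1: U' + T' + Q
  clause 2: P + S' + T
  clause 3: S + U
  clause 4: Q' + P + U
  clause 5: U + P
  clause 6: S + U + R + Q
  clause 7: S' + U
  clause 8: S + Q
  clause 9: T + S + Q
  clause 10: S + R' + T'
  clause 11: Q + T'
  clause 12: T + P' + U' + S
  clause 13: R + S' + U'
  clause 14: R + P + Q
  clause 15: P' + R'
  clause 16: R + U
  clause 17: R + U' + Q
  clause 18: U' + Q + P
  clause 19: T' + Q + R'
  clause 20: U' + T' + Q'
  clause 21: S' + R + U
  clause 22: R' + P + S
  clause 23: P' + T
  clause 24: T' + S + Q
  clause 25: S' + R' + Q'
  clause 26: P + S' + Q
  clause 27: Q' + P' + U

True

Suppose U = 0.
(S) alone gives S = 1.
But (S') is also a unit clause — contradiction.
So every satisfying assignment has U = True.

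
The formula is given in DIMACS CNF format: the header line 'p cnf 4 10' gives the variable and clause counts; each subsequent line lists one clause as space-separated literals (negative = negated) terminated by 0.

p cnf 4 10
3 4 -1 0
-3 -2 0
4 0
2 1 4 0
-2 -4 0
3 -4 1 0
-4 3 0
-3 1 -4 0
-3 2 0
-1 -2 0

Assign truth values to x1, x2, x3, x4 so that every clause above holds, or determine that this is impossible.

From the singleton clause (x4), x4 = True.
From the singleton clause (¬x2), x2 = False.
From the singleton clause (x3), x3 = True.
But (¬x3) is also a unit clause — contradiction.

UNSATISFIABLE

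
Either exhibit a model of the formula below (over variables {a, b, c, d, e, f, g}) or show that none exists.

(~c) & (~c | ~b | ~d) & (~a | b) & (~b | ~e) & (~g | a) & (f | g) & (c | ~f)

(~c) alone gives c = 0.
(~f) alone gives f = 0.
(g) alone gives g = 1.
(a) alone gives a = 1.
(b) alone gives b = 1.
(~e) alone gives e = 0.
Every clause is now satisfied; d is unconstrained.

a: 1; b: 1; c: 0; d: 1; e: 0; f: 0; g: 1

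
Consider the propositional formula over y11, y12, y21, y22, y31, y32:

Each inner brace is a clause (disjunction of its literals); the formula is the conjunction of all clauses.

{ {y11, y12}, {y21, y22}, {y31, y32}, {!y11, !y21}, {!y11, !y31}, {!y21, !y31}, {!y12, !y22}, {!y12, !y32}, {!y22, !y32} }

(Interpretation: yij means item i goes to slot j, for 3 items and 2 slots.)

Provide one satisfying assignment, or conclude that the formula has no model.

Try y11 = true.
Unit clause (!y21) forces y21 = false.
Unit clause (y22) forces y22 = true.
Unit clause (!y31) forces y31 = false.
Unit clause (y32) forces y32 = true.
But (!y32) is also a unit clause — contradiction.
Backtrack on y11: now try y11 = false.
Unit clause (y12) forces y12 = true.
Unit clause (!y22) forces y22 = false.
Unit clause (y21) forces y21 = true.
Unit clause (!y31) forces y31 = false.
Unit clause (y32) forces y32 = true.
But (!y32) is also a unit clause — contradiction.
Either choice for y11 ends in contradiction.

UNSATISFIABLE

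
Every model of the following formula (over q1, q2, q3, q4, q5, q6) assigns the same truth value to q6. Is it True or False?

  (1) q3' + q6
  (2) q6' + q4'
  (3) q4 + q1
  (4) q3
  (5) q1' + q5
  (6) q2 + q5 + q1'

Suppose q6 = 0.
(q3') alone gives q3 = 0.
But (q3) is also a unit clause — contradiction.
So every satisfying assignment has q6 = True.

True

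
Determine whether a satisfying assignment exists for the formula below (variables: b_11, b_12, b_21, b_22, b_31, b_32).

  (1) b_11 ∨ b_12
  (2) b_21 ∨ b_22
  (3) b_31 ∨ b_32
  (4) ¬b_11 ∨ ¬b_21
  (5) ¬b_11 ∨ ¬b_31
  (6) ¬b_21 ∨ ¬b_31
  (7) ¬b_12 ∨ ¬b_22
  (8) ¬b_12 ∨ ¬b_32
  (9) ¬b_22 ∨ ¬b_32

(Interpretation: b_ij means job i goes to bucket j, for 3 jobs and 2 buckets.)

No, unsatisfiable

Suppose b_11 = True.
Unit clause (¬b_21) forces b_21 = False.
Unit clause (b_22) forces b_22 = True.
Unit clause (¬b_31) forces b_31 = False.
Unit clause (b_32) forces b_32 = True.
Now (¬b_32) is unsatisfied and unit — conflict.
Undo b_11 and try b_11 = False.
Unit clause (b_12) forces b_12 = True.
Unit clause (¬b_22) forces b_22 = False.
Unit clause (b_21) forces b_21 = True.
Unit clause (¬b_31) forces b_31 = False.
Unit clause (b_32) forces b_32 = True.
Now (¬b_32) is unsatisfied and unit — conflict.
Both values of b_11 lead to a conflict.
No assignment satisfies every clause.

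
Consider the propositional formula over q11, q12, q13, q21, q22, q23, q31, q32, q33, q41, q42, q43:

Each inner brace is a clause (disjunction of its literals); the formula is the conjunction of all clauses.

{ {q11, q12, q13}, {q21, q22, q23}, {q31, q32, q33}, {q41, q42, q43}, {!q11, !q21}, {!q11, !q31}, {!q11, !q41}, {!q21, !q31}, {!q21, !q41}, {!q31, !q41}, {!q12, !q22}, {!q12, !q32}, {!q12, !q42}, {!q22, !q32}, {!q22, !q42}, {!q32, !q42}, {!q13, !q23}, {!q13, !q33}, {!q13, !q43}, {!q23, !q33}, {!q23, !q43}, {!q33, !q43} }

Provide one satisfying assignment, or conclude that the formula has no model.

Try q11 = false.
Try q12 = true.
The clause (!q22) is unit, so q22 = false.
The clause (!q32) is unit, so q32 = false.
The clause (!q42) is unit, so q42 = false.
Try q21 = true.
The clause (!q31) is unit, so q31 = false.
The clause (q33) is unit, so q33 = true.
The clause (!q41) is unit, so q41 = false.
The clause (q43) is unit, so q43 = true.
But (!q43) is also a unit clause — contradiction.
Undo q21 and try q21 = false.
The clause (q23) is unit, so q23 = true.
The clause (!q13) is unit, so q13 = false.
The clause (!q33) is unit, so q33 = false.
The clause (q31) is unit, so q31 = true.
The clause (!q41) is unit, so q41 = false.
The clause (q43) is unit, so q43 = true.
But (!q43) is also a unit clause — contradiction.
Either choice for q21 ends in contradiction.
Undo q12 and try q12 = false.
The clause (q13) is unit, so q13 = true.
The clause (!q23) is unit, so q23 = false.
The clause (!q33) is unit, so q33 = false.
The clause (!q43) is unit, so q43 = false.
Try q21 = true.
The clause (!q31) is unit, so q31 = false.
The clause (q32) is unit, so q32 = true.
The clause (!q41) is unit, so q41 = false.
The clause (q42) is unit, so q42 = true.
But (!q42) is also a unit clause — contradiction.
Undo q21 and try q21 = false.
The clause (q22) is unit, so q22 = true.
The clause (!q32) is unit, so q32 = false.
The clause (q31) is unit, so q31 = true.
The clause (!q41) is unit, so q41 = false.
The clause (q42) is unit, so q42 = true.
But (!q42) is also a unit clause — contradiction.
Either choice for q21 ends in contradiction.
Either choice for q12 ends in contradiction.
Undo q11 and try q11 = true.
The clause (!q21) is unit, so q21 = false.
The clause (!q31) is unit, so q31 = false.
The clause (!q41) is unit, so q41 = false.
Try q22 = true.
The clause (!q12) is unit, so q12 = false.
The clause (!q32) is unit, so q32 = false.
The clause (q33) is unit, so q33 = true.
The clause (!q42) is unit, so q42 = false.
The clause (q43) is unit, so q43 = true.
But (!q43) is also a unit clause — contradiction.
Undo q22 and try q22 = false.
The clause (q23) is unit, so q23 = true.
The clause (!q13) is unit, so q13 = false.
The clause (!q33) is unit, so q33 = false.
The clause (q32) is unit, so q32 = true.
The clause (!q12) is unit, so q12 = false.
The clause (!q42) is unit, so q42 = false.
The clause (q43) is unit, so q43 = true.
But (!q43) is also a unit clause — contradiction.
Either choice for q22 ends in contradiction.
Either choice for q11 ends in contradiction.

UNSATISFIABLE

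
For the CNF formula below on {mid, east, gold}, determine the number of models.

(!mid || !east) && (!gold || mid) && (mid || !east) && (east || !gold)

There are 2^3 = 8 truth assignments over (mid, east, gold).
Check each against the 4 clauses (columns in the order mid, east, gold):
  F F F  ✓ satisfies all
  F F T  ✗ fails (!gold || mid)
  F T F  ✗ fails (mid || !east)
  F T T  ✗ fails (!gold || mid)
  T F F  ✓ satisfies all
  T F T  ✗ fails (east || !gold)
  T T F  ✗ fails (!mid || !east)
  T T T  ✗ fails (!mid || !east)
2 of the 8 rows are models.

2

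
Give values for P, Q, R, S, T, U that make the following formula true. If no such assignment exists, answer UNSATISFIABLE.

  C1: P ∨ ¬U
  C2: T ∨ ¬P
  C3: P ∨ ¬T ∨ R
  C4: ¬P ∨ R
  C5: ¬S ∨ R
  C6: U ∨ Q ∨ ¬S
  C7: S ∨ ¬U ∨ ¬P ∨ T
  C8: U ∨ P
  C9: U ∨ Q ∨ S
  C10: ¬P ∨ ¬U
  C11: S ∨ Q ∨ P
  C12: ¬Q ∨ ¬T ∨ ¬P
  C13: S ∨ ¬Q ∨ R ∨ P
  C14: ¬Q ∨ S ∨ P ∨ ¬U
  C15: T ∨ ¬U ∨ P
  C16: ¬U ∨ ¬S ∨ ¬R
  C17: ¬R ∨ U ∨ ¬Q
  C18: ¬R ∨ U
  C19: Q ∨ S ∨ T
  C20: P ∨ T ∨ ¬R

Try P = True.
Unit clause (T) forces T = True.
Unit clause (R) forces R = True.
Unit clause (¬U) forces U = False.
Now (U) is unsatisfied and unit — conflict.
That branch fails; take P = False instead.
Unit clause (¬U) forces U = False.
Now (U) is unsatisfied and unit — conflict.
Neither P = True nor P = False works.

UNSATISFIABLE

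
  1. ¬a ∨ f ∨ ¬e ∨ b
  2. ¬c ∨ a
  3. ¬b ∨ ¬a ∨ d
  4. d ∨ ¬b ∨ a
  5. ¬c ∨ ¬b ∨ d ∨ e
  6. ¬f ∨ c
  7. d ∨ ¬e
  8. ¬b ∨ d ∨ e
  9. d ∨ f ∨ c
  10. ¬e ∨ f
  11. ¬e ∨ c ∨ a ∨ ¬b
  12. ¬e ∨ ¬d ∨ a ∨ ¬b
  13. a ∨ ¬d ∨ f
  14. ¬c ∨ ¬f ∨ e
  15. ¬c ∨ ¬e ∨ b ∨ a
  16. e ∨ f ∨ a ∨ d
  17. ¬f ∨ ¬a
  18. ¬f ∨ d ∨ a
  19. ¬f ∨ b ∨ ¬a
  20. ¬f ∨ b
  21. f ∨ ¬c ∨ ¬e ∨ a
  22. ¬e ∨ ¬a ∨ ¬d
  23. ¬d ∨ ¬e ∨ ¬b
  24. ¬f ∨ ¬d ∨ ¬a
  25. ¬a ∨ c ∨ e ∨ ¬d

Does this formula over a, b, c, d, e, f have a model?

Yes

Suppose c = True.
Unit clause (a) forces a = True.
Unit clause (¬f) forces f = False.
Unit clause (¬e) forces e = False.
Suppose b = False.
No clause remains; d is free.
A satisfying assignment: a=True,  b=False,  c=True,  d=True,  e=False,  f=False.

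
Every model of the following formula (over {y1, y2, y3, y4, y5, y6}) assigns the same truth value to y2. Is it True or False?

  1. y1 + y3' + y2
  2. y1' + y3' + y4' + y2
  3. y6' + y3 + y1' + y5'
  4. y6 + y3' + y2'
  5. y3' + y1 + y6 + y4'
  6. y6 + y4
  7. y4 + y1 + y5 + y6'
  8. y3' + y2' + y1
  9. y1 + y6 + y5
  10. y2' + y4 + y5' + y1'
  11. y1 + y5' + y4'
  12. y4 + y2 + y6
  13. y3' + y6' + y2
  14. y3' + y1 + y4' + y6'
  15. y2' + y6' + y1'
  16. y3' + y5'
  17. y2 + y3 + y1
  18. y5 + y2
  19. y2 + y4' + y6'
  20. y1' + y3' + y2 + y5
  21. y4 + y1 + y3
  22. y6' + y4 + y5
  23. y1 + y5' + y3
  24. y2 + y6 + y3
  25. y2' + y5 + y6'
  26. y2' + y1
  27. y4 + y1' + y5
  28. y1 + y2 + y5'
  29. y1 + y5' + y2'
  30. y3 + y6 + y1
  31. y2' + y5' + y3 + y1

Suppose y2 = 0.
Unit clause (y5) forces y5 = 1.
Unit clause (y3') forces y3 = 0.
Unit clause (y1) forces y1 = 1.
Unit clause (y6') forces y6 = 0.
But (y6) is also a unit clause — contradiction.
So every satisfying assignment has y2 = True.

True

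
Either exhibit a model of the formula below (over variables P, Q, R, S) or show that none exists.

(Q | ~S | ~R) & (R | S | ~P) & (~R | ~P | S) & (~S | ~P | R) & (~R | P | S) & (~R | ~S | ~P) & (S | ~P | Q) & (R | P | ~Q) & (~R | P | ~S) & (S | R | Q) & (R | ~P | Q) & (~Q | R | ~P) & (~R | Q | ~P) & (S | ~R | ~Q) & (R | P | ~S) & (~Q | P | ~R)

Suppose Q = 1.
Suppose R = 1.
From the singleton clause (S), S = 1.
From the singleton clause (~P), P = 0.
That conflicts with the unit clause (P).
That branch fails; take R = 0 instead.
From the singleton clause (P), P = 1.
That conflicts with the unit clause (~P).
Both values of R lead to a conflict.
That branch fails; take Q = 0 instead.
Suppose S = 0.
From the singleton clause (~P), P = 0.
From the singleton clause (~R), R = 0.
That conflicts with the unit clause (R).
That branch fails; take S = 1 instead.
From the singleton clause (~R), R = 0.
From the singleton clause (~P), P = 0.
That conflicts with the unit clause (P).
Both values of S lead to a conflict.
Both values of Q lead to a conflict.

UNSATISFIABLE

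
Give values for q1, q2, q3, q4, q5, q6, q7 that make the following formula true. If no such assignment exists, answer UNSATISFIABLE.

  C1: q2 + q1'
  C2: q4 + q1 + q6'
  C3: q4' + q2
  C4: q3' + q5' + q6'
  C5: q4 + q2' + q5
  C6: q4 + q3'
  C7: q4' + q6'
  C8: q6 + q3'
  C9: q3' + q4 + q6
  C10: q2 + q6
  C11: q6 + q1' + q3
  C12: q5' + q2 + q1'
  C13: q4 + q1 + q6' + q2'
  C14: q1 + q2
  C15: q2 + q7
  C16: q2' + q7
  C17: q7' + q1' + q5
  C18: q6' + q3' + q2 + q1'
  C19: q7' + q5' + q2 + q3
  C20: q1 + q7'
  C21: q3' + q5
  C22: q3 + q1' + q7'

Try q2 = 1.
Unit clause (q7) forces q7 = 1.
Unit clause (q1) forces q1 = 1.
Unit clause (q5) forces q5 = 1.
Unit clause (q3) forces q3 = 1.
Unit clause (q6') forces q6 = 0.
But (q6) is also a unit clause — contradiction.
Undo q2 and try q2 = 0.
Unit clause (q1') forces q1 = 0.
But (q1) is also a unit clause — contradiction.
Neither q2 = 1 nor q2 = 0 works.

UNSATISFIABLE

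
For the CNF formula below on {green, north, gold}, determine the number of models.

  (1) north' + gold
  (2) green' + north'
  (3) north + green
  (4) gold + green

There are 2^3 = 8 truth assignments over (green, north, gold).
Check each against the 4 clauses (columns in the order green, north, gold):
  F F F  ✗ fails (north + green)
  F F T  ✗ fails (north + green)
  F T F  ✗ fails (north' + gold)
  F T T  ✓ satisfies all
  T F F  ✓ satisfies all
  T F T  ✓ satisfies all
  T T F  ✗ fails (north' + gold)
  T T T  ✗ fails (green' + north')
3 of the 8 rows are models.

3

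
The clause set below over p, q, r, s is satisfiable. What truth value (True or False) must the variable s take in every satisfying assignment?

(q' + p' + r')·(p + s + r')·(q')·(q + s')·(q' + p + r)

False

Suppose s = 1.
Unit clause (q') forces q = 0.
Now (q) is unsatisfied and unit — conflict.
So every satisfying assignment has s = False.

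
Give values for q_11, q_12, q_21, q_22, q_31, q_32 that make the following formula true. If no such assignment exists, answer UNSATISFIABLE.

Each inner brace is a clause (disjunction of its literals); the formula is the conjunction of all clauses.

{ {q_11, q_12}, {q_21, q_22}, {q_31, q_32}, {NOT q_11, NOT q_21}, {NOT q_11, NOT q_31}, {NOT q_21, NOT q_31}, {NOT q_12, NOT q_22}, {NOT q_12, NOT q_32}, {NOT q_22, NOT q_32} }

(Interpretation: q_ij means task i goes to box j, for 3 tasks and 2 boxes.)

Case q_11 = true:
The clause (NOT q_21) is unit, so q_21 = false.
The clause (q_22) is unit, so q_22 = true.
The clause (NOT q_31) is unit, so q_31 = false.
The clause (q_32) is unit, so q_32 = true.
Now (NOT q_32) is unsatisfied and unit — conflict.
Backtrack on q_11: now try q_11 = false.
The clause (q_12) is unit, so q_12 = true.
The clause (NOT q_22) is unit, so q_22 = false.
The clause (q_21) is unit, so q_21 = true.
The clause (NOT q_31) is unit, so q_31 = false.
The clause (q_32) is unit, so q_32 = true.
Now (NOT q_32) is unsatisfied and unit — conflict.
Both values of q_11 lead to a conflict.

UNSATISFIABLE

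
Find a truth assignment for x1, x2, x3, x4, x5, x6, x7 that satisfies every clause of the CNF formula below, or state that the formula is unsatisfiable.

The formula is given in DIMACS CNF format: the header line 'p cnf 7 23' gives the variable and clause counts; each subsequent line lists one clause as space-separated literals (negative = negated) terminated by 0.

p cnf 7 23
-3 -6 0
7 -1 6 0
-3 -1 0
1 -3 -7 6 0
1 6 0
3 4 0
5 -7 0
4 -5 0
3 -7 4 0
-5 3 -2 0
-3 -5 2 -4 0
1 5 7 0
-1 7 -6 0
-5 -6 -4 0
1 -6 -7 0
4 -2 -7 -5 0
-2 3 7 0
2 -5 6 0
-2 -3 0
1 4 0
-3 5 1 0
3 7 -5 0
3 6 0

UNSATISFIABLE

Suppose x3 = False.
Unit clause (x4) forces x4 = True.
Unit clause (x6) forces x6 = True.
Unit clause (¬x5) forces x5 = False.
Unit clause (¬x7) forces x7 = False.
Unit clause (x1) forces x1 = True.
But (¬x1) is also a unit clause — contradiction.
Undo x3 and try x3 = True.
Unit clause (¬x6) forces x6 = False.
Unit clause (¬x1) forces x1 = False.
But (x1) is also a unit clause — contradiction.
Neither x3 = True nor x3 = False works.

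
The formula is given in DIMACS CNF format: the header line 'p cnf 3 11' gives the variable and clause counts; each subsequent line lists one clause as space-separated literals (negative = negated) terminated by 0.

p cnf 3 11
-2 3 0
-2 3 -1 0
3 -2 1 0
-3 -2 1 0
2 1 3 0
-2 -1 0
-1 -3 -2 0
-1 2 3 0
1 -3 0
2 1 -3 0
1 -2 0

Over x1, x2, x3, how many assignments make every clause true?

1

There are 2^3 = 8 truth assignments over (x1, x2, x3).
Split on x1. With x1 = True, the clauses containing x1 are satisfied and ¬x1 drops from the rest; 1 of the 2^2 = 4 assignments to the other variables satisfy what remains.
With x1 = False, by the same count on the reduced clause set, 0 assignments work.
Total: 1 + 0 = 1.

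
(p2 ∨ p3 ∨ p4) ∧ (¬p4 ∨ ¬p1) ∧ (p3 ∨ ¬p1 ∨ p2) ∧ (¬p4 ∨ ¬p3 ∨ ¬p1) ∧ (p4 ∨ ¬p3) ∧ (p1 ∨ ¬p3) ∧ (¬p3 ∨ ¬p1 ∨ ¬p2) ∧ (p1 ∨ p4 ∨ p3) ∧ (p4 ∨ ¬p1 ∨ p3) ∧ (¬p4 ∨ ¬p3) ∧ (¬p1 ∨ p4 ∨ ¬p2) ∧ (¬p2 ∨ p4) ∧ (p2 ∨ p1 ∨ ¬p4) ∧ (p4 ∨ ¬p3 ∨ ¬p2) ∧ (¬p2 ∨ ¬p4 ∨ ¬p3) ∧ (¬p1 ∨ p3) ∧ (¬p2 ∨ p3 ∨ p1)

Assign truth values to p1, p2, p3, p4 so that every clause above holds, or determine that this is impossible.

UNSATISFIABLE

Branch on p4: set p4 = False.
The clause (¬p3) is unit, so p3 = False.
The clause (p2) is unit, so p2 = True.
But (¬p2) is also a unit clause — contradiction.
Undo p4 and try p4 = True.
The clause (¬p1) is unit, so p1 = False.
The clause (¬p3) is unit, so p3 = False.
The clause (p2) is unit, so p2 = True.
But (¬p2) is also a unit clause — contradiction.
Both values of p4 lead to a conflict.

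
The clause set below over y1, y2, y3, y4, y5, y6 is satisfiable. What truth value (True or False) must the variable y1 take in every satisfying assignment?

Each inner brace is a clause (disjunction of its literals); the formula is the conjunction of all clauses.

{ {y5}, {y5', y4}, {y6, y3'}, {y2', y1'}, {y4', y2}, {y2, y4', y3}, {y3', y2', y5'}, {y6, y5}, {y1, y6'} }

False

Suppose y1 = 1.
From the singleton clause (y5), y5 = 1.
From the singleton clause (y4), y4 = 1.
From the singleton clause (y2'), y2 = 0.
Now (y2) is unsatisfied and unit — conflict.
So every satisfying assignment has y1 = False.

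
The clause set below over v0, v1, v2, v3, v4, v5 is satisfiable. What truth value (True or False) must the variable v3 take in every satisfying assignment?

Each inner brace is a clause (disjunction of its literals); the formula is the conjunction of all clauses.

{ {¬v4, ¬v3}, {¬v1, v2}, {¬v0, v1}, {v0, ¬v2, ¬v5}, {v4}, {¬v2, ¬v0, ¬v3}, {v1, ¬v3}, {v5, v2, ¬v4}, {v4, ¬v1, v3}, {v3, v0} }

False

Suppose v3 = True.
From the singleton clause (¬v4), v4 = False.
But (v4) is also a unit clause — contradiction.
So every satisfying assignment has v3 = False.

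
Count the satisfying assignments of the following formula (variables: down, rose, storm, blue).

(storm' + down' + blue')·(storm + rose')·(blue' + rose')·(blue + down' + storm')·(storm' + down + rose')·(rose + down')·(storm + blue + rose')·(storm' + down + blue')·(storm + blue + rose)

There are 2^4 = 16 truth assignments over (down, rose, storm, blue).
Check each against the 9 clauses (columns in the order down, rose, storm, blue):
  F F F F  ✗ fails (storm + blue + rose)
  F F F T  ✓ satisfies all
  F F T F  ✓ satisfies all
  F F T T  ✗ fails (storm' + down + blue')
  F T F F  ✗ fails (storm + rose')
  F T F T  ✗ fails (storm + rose')
  F T T F  ✗ fails (storm' + down + rose')
  F T T T  ✗ fails (blue' + rose')
  T F F F  ✗ fails (rose + down')
  T F F T  ✗ fails (rose + down')
  T F T F  ✗ fails (blue + down' + storm')
  T F T T  ✗ fails (storm' + down' + blue')
  T T F F  ✗ fails (storm + rose')
  T T F T  ✗ fails (storm + rose')
  T T T F  ✗ fails (blue + down' + storm')
  T T T T  ✗ fails (storm' + down' + blue')
2 of the 16 rows are models.

2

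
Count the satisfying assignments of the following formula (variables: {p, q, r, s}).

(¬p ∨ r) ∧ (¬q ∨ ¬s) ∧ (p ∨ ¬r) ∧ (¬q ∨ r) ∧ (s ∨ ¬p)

There are 2^4 = 16 truth assignments over (p, q, r, s).
Check each against the 5 clauses (columns in the order p, q, r, s):
  F F F F  ✓ satisfies all
  F F F T  ✓ satisfies all
  F F T F  ✗ fails (p ∨ ¬r)
  F F T T  ✗ fails (p ∨ ¬r)
  F T F F  ✗ fails (¬q ∨ r)
  F T F T  ✗ fails (¬q ∨ ¬s)
  F T T F  ✗ fails (p ∨ ¬r)
  F T T T  ✗ fails (¬q ∨ ¬s)
  T F F F  ✗ fails (¬p ∨ r)
  T F F T  ✗ fails (¬p ∨ r)
  T F T F  ✗ fails (s ∨ ¬p)
  T F T T  ✓ satisfies all
  T T F F  ✗ fails (¬p ∨ r)
  T T F T  ✗ fails (¬p ∨ r)
  T T T F  ✗ fails (s ∨ ¬p)
  T T T T  ✗ fails (¬q ∨ ¬s)
3 of the 16 rows are models.

3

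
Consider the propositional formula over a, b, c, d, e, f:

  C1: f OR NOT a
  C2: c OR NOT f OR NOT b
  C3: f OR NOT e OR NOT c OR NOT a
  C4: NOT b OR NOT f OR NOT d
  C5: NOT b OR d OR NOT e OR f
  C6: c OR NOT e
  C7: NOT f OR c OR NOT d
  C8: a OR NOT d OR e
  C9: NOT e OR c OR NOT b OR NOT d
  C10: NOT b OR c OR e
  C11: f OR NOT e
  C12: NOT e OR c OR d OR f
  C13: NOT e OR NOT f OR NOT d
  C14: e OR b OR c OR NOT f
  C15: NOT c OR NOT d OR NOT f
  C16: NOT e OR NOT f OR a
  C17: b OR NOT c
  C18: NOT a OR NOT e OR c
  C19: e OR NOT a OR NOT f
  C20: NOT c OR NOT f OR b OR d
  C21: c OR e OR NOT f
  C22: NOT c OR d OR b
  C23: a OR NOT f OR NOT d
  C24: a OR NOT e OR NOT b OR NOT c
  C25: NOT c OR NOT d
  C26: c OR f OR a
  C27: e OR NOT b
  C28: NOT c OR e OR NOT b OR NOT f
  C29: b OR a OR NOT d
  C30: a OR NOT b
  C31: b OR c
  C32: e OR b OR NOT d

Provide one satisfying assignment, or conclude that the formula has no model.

a: true; b: true; c: true; d: false; e: true; f: true

Suppose f = true.
Suppose c = true.
The clause (NOT d) is unit, so d = false.
The clause (b) is unit, so b = true.
The clause (e) is unit, so e = true.
The clause (a) is unit, so a = true.
All clauses are satisfied.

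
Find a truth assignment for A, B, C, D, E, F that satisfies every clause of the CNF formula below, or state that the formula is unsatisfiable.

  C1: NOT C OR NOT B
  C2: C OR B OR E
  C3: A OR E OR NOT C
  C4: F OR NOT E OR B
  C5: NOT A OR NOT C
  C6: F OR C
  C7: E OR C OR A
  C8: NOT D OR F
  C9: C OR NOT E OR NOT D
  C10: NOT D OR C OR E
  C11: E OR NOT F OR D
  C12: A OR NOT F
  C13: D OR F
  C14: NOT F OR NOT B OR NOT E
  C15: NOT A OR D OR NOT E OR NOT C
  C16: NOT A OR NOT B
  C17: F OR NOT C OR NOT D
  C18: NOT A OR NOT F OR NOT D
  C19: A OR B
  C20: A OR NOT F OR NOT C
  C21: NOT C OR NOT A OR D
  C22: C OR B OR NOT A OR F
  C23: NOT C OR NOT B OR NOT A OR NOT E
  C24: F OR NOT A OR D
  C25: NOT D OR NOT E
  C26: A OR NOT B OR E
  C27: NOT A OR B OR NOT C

A ↦ true; B ↦ false; C ↦ false; D ↦ false; E ↦ true; F ↦ true

Case C = false:
The clause (F) is unit, so F = true.
The clause (A) is unit, so A = true.
The clause (NOT B) is unit, so B = false.
The clause (E) is unit, so E = true.
The clause (NOT D) is unit, so D = false.
All clauses are satisfied.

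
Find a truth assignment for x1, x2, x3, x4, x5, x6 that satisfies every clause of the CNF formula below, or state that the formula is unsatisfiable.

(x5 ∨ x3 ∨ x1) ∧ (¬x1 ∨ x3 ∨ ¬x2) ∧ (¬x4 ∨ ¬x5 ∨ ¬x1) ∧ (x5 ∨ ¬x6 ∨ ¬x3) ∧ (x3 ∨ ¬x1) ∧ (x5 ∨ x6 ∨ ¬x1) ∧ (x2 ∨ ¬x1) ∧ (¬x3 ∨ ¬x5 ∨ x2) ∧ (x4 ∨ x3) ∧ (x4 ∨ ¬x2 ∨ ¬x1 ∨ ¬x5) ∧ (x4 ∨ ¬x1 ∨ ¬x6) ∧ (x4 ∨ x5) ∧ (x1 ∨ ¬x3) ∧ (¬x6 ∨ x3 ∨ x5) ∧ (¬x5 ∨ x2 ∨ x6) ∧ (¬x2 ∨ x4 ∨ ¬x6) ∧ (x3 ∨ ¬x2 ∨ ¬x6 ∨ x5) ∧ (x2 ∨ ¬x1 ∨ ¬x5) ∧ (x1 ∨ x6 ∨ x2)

Try x3 = False.
The clause (¬x1) is unit, so x1 = False.
The clause (x5) is unit, so x5 = True.
The clause (x4) is unit, so x4 = True.
Try x2 = False.
The clause (x6) is unit, so x6 = True.
This assignment satisfies each clause.

x1 ↦ False,  x2 ↦ False,  x3 ↦ False,  x4 ↦ True,  x5 ↦ True,  x6 ↦ True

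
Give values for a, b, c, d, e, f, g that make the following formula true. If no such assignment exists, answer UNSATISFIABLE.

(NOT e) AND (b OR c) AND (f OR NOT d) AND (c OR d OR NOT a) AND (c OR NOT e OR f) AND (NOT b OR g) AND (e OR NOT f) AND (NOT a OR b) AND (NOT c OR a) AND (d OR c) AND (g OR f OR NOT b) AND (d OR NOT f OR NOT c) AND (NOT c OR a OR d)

a: true; b: true; c: true; d: false; e: false; f: false; g: true

(NOT e) alone gives e = false.
(NOT f) alone gives f = false.
(NOT d) alone gives d = false.
(c) alone gives c = true.
(a) alone gives a = true.
(b) alone gives b = true.
(g) alone gives g = true.
All clauses are satisfied.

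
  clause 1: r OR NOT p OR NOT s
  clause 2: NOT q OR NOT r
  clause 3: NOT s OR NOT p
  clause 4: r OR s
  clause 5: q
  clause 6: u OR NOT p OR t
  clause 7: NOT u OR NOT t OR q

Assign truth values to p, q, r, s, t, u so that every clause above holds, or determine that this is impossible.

p: false; q: true; r: false; s: true; t: true; u: true

The clause (q) is unit, so q = true.
The clause (NOT r) is unit, so r = false.
The clause (s) is unit, so s = true.
The clause (NOT p) is unit, so p = false.
All clauses hold; t, u can take either value.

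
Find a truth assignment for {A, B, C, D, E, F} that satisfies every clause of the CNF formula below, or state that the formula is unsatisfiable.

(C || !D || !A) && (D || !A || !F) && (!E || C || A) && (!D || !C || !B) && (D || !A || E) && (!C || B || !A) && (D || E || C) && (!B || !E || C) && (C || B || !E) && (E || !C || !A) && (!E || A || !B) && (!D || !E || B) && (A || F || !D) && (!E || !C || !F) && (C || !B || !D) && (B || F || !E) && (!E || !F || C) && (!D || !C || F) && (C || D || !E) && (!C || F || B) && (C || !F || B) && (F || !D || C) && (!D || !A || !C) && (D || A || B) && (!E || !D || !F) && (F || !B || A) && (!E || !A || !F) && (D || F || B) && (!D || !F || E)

A=false, B=true, C=true, D=false, E=false, F=true

Case C = true:
Case D = false:
Case A = false:
From the singleton clause (B), B = true.
From the singleton clause (!E), E = false.
From the singleton clause (F), F = true.
All clauses are satisfied.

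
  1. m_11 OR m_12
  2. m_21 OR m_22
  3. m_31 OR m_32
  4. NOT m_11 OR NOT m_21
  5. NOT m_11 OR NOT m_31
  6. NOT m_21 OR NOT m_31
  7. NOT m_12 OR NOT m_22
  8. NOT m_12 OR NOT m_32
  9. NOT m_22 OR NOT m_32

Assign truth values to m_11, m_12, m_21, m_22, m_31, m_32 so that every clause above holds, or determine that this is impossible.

Try m_11 = true.
Unit clause (NOT m_21) forces m_21 = false.
Unit clause (m_22) forces m_22 = true.
Unit clause (NOT m_31) forces m_31 = false.
Unit clause (m_32) forces m_32 = true.
That conflicts with the unit clause (NOT m_32).
Backtrack on m_11: now try m_11 = false.
Unit clause (m_12) forces m_12 = true.
Unit clause (NOT m_22) forces m_22 = false.
Unit clause (m_21) forces m_21 = true.
Unit clause (NOT m_31) forces m_31 = false.
Unit clause (m_32) forces m_32 = true.
That conflicts with the unit clause (NOT m_32).
Neither m_11 = true nor m_11 = false works.

UNSATISFIABLE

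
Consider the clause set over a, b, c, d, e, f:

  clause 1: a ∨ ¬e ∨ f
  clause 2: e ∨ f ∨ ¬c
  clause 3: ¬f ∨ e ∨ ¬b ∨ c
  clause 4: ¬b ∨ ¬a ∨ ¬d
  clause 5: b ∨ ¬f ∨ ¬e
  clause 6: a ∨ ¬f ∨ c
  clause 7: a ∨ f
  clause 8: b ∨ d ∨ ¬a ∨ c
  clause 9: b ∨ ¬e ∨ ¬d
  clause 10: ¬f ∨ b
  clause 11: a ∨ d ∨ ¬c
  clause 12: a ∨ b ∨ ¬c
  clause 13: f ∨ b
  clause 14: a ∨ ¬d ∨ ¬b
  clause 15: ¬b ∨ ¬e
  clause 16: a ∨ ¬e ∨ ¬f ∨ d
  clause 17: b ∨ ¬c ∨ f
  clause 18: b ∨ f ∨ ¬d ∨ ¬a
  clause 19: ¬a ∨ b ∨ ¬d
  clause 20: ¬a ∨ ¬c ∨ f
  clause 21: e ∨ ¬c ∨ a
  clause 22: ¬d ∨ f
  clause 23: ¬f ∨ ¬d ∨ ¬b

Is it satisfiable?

Yes, satisfiable

Try a = True.
Try b = True.
From the singleton clause (¬d), d = False.
From the singleton clause (¬e), e = False.
Try f = True.
From the singleton clause (c), c = True.
Every clause now holds.
A satisfying assignment: a ↦ True; b ↦ True; c ↦ True; d ↦ False; e ↦ False; f ↦ True.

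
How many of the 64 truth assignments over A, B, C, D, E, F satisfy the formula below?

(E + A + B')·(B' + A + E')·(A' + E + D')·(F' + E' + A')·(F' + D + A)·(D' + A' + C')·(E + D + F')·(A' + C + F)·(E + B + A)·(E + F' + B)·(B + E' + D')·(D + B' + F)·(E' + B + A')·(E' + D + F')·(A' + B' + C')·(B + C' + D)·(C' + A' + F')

1

There are 2^6 = 64 truth assignments over (A, B, C, D, E, F).
Split on D. With D = 1, the clauses containing D are satisfied and D' drops from the rest; 0 of the 2^5 = 32 assignments to the other variables satisfy what remains.
With D = 0, by the same count on the reduced clause set, 1 assignment works.
(One model: A=F, B=F, C=F, D=F, E=T, F=F.)
Total: 0 + 1 = 1.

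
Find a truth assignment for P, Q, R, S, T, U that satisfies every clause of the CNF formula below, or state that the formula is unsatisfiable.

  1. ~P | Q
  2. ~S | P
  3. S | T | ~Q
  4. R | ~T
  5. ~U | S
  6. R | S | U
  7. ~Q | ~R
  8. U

The clause (U) is unit, so U = 1.
The clause (S) is unit, so S = 1.
The clause (P) is unit, so P = 1.
The clause (Q) is unit, so Q = 1.
The clause (~R) is unit, so R = 0.
The clause (~T) is unit, so T = 0.
Every clause now holds.

P ↦ 1; Q ↦ 1; R ↦ 0; S ↦ 1; T ↦ 0; U ↦ 1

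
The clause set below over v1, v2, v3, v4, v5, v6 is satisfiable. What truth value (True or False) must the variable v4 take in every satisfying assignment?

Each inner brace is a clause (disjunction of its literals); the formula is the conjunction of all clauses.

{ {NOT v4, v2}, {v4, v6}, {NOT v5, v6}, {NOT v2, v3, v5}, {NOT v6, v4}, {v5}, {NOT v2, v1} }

True

Suppose v4 = false.
(v6) alone gives v6 = true.
But (NOT v6) is also a unit clause — contradiction.
So every satisfying assignment has v4 = True.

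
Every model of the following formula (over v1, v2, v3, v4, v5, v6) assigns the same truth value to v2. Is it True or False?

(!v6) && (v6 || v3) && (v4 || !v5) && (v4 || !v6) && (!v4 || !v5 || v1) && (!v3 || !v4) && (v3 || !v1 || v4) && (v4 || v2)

True

Suppose v2 = false.
(!v6) alone gives v6 = false.
(v3) alone gives v3 = true.
(!v4) alone gives v4 = false.
That conflicts with the unit clause (v4).
So every satisfying assignment has v2 = True.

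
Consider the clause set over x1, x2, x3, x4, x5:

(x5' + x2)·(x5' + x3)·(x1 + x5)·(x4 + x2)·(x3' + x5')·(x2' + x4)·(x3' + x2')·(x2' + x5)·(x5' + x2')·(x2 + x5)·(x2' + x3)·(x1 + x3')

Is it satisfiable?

No

Branch on x5: set x5 = 0.
(x1) alone gives x1 = 1.
(x2') alone gives x2 = 0.
But (x2) is also a unit clause — contradiction.
Backtrack on x5: now try x5 = 1.
(x2) alone gives x2 = 1.
But (x2') is also a unit clause — contradiction.
Either choice for x5 ends in contradiction.
No assignment satisfies every clause.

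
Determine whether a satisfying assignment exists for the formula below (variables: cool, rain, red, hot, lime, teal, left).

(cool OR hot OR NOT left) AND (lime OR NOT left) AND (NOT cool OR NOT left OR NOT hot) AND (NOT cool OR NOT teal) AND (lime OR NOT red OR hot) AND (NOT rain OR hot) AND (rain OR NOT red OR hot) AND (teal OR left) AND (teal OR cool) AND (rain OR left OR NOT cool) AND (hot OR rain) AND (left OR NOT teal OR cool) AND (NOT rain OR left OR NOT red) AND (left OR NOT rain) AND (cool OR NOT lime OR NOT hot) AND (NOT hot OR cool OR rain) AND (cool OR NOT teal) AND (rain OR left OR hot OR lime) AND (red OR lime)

Suppose lime = true.
Suppose cool = false.
From the singleton clause (teal), teal = true.
That conflicts with the unit clause (NOT teal).
That branch fails; take cool = true instead.
From the singleton clause (NOT teal), teal = false.
From the singleton clause (left), left = true.
From the singleton clause (NOT hot), hot = false.
From the singleton clause (NOT rain), rain = false.
That conflicts with the unit clause (rain).
Either choice for cool ends in contradiction.
That branch fails; take lime = false instead.
From the singleton clause (NOT left), left = false.
From the singleton clause (teal), teal = true.
From the singleton clause (NOT cool), cool = false.
That conflicts with the unit clause (cool).
Either choice for lime ends in contradiction.
No assignment satisfies every clause.

Unsatisfiable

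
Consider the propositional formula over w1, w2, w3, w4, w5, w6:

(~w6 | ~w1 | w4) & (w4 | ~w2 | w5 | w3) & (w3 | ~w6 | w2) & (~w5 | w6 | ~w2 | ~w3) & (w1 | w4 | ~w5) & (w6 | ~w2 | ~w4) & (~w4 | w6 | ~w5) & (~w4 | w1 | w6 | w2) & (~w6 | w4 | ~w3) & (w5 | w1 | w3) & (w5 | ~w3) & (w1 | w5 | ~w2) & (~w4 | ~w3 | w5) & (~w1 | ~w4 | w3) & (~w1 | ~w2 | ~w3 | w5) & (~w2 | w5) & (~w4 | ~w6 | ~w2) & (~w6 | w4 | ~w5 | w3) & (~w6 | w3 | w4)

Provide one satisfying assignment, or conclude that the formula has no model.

w1 ↦ 1,  w2 ↦ 0,  w3 ↦ 1,  w4 ↦ 0,  w5 ↦ 1,  w6 ↦ 0

Branch on w5: set w5 = 1.
Branch on w1: set w1 = 1.
Branch on w6: set w6 = 0.
(~w4) alone gives w4 = 0.
Branch on w2: set w2 = 0.
Every clause is now satisfied; w3 is unconstrained.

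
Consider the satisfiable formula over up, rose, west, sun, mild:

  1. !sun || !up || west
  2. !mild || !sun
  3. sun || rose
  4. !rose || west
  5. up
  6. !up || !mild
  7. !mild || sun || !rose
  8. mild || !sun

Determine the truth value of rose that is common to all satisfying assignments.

True

Suppose rose = false.
From the singleton clause (sun), sun = true.
From the singleton clause (!mild), mild = false.
That conflicts with the unit clause (mild).
So every satisfying assignment has rose = True.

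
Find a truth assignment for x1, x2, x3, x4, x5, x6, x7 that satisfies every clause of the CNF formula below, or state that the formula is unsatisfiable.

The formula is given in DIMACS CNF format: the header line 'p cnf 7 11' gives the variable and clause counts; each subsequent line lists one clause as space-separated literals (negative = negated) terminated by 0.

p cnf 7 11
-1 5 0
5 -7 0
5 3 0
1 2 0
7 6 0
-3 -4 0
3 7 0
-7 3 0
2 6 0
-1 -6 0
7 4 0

Try x1 = False.
Unit clause (x2) forces x2 = True.
Try x5 = True.
Try x7 = True.
Unit clause (x3) forces x3 = True.
Unit clause (¬x4) forces x4 = False.
No clause remains; x6 is free.

x1 ↦ False; x2 ↦ True; x3 ↦ True; x4 ↦ False; x5 ↦ True; x6 ↦ True; x7 ↦ True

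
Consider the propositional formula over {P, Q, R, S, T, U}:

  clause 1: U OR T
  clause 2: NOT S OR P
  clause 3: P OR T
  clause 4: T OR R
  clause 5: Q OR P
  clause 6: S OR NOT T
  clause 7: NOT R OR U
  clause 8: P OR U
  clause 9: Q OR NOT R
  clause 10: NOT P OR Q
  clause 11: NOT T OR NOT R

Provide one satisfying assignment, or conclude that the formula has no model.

P: true,  Q: true,  R: false,  S: true,  T: true,  U: false

Try U = false.
Unit clause (T) forces T = true.
Unit clause (S) forces S = true.
Unit clause (P) forces P = true.
Unit clause (NOT R) forces R = false.
Unit clause (Q) forces Q = true.
All clauses are satisfied.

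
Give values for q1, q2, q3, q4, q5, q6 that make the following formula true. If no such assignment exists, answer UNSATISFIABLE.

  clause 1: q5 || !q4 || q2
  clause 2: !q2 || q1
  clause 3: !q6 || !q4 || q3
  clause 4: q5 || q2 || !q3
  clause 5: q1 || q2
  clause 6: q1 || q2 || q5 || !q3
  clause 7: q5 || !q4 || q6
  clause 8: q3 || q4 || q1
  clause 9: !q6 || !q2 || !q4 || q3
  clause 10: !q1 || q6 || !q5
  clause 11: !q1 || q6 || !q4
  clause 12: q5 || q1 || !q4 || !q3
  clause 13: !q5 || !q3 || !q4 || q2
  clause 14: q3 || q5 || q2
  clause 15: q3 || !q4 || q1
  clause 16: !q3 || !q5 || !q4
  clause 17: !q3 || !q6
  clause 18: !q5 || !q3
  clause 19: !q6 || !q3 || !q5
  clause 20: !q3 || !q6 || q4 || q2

q1=true; q2=true; q3=false; q4=false; q5=false; q6=false

Try q2 = true.
From the singleton clause (q1), q1 = true.
Try q6 = false.
From the singleton clause (!q5), q5 = false.
From the singleton clause (!q4), q4 = false.
All clauses hold; q3 can take either value.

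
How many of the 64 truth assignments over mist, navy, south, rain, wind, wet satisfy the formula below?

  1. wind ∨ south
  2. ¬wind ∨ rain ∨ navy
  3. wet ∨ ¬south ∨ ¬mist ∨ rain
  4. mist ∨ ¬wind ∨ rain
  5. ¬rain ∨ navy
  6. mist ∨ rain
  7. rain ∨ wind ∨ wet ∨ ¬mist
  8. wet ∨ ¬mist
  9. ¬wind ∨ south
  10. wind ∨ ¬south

There are 2^6 = 64 truth assignments over (mist, navy, south, rain, wind, wet).
Split on mist. With mist = True, the clauses containing mist are satisfied and ¬mist drops from the rest; 2 of the 2^5 = 32 assignments to the other variables satisfy what remains.
With mist = False, by the same count on the reduced clause set, 2 assignments work.
(One model: mist=F, navy=T, south=T, rain=T, wind=T, wet=F.)
Total: 2 + 2 = 4.

4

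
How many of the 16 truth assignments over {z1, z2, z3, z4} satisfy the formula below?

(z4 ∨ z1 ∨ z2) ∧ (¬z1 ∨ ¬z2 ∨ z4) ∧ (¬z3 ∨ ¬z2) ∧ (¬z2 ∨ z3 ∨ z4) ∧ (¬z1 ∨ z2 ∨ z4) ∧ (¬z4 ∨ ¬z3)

There are 2^4 = 16 truth assignments over (z1, z2, z3, z4).
Check each against the 6 clauses (columns in the order z1, z2, z3, z4):
  F F F F  ✗ fails (z4 ∨ z1 ∨ z2)
  F F F T  ✓ satisfies all
  F F T F  ✗ fails (z4 ∨ z1 ∨ z2)
  F F T T  ✗ fails (¬z4 ∨ ¬z3)
  F T F F  ✗ fails (¬z2 ∨ z3 ∨ z4)
  F T F T  ✓ satisfies all
  F T T F  ✗ fails (¬z3 ∨ ¬z2)
  F T T T  ✗ fails (¬z3 ∨ ¬z2)
  T F F F  ✗ fails (¬z1 ∨ z2 ∨ z4)
  T F F T  ✓ satisfies all
  T F T F  ✗ fails (¬z1 ∨ z2 ∨ z4)
  T F T T  ✗ fails (¬z4 ∨ ¬z3)
  T T F F  ✗ fails (¬z1 ∨ ¬z2 ∨ z4)
  T T F T  ✓ satisfies all
  T T T F  ✗ fails (¬z1 ∨ ¬z2 ∨ z4)
  T T T T  ✗ fails (¬z3 ∨ ¬z2)
4 of the 16 rows are models.

4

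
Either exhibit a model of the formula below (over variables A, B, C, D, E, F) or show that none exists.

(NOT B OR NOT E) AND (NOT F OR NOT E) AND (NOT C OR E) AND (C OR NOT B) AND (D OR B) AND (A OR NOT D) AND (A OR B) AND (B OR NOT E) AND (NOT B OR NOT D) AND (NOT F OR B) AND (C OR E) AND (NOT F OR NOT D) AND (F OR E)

UNSATISFIABLE

Case B = false:
From the singleton clause (D), D = true.
From the singleton clause (A), A = true.
From the singleton clause (NOT E), E = false.
From the singleton clause (NOT C), C = false.
Now (C) is unsatisfied and unit — conflict.
That branch fails; take B = true instead.
From the singleton clause (NOT E), E = false.
From the singleton clause (NOT C), C = false.
Now (C) is unsatisfied and unit — conflict.
Either choice for B ends in contradiction.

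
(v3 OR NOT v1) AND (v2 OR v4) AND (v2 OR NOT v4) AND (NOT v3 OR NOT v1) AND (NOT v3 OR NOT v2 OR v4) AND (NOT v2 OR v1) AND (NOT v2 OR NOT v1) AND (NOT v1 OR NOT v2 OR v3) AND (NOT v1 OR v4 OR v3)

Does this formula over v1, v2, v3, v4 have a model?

No

Case v3 = true:
(NOT v1) alone gives v1 = false.
(NOT v2) alone gives v2 = false.
(v4) alone gives v4 = true.
But (NOT v4) is also a unit clause — contradiction.
So v3 must be the other value — set v3 = false.
(NOT v1) alone gives v1 = false.
(NOT v2) alone gives v2 = false.
(v4) alone gives v4 = true.
But (NOT v4) is also a unit clause — contradiction.
Both values of v3 lead to a conflict.
No assignment satisfies every clause.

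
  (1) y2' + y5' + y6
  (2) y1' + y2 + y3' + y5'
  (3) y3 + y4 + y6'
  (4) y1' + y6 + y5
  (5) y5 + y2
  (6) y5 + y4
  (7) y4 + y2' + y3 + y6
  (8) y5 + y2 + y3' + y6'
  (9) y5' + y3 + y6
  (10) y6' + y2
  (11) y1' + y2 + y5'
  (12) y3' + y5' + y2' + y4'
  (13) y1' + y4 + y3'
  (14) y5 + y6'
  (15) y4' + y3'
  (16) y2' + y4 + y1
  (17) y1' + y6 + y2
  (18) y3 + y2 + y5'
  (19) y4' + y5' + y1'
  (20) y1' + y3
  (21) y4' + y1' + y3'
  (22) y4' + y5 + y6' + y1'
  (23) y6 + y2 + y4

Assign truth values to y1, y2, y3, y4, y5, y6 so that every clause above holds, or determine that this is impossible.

y1=0; y2=1; y3=0; y4=1; y5=1; y6=1

Case y5 = 1:
Case y2 = 1:
Unit clause (y6) forces y6 = 1.
Case y3 = 0:
Unit clause (y4) forces y4 = 1.
Unit clause (y1') forces y1 = 0.
This assignment satisfies each clause.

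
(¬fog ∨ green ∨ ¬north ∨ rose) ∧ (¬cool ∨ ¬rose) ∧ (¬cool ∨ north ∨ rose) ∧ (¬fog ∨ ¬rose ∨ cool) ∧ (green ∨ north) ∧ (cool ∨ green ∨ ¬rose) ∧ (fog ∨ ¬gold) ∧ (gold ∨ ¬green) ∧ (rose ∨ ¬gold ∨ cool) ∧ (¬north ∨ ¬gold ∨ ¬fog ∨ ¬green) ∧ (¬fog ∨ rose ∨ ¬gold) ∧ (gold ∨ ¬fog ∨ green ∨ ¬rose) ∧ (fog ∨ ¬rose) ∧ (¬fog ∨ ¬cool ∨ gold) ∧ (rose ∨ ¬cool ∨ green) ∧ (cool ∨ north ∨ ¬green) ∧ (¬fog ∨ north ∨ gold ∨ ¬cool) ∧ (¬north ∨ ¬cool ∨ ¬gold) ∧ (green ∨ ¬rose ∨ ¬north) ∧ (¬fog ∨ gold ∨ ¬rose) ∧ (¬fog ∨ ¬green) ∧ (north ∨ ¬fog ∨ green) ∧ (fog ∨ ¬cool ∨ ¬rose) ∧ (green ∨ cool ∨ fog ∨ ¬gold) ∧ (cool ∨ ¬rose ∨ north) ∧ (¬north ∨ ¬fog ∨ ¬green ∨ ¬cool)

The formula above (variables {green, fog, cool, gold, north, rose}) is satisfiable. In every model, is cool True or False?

Suppose cool = True.
(¬rose) alone gives rose = False.
(north) alone gives north = True.
(green) alone gives green = True.
(gold) alone gives gold = True.
Now (¬gold) is unsatisfied and unit — conflict.
So every satisfying assignment has cool = False.

False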